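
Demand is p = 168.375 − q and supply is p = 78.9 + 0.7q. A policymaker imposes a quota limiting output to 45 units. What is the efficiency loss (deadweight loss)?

Competitive equilibrium: 168.375 − q = 78.9 + 0.7q → q* = 52.63235, p* = 115.74265.
At q = 45: demand price = 168.375 − 1·45 = 123.375; supply price = 78.9 + 0.7·45 = 110.4.
Δq = 52.63235 − 45 = 7.63235; wedge = 123.375 − 110.4 = 12.975.
Welfare loss = ½ × 7.63235 × 12.975 = 49.51.

49.51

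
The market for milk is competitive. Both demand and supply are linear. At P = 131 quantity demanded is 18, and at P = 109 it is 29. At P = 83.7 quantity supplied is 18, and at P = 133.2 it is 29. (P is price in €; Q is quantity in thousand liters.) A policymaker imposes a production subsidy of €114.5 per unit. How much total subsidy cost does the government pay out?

€4911.17 thousand

Demand slope = (109 − 131)/(29 − 18) = −2, so P = 167 − 2Q.
Supply slope = (133.2 − 83.7)/(29 − 18) = 4.5, so P = 2.7 + 4.5Q.
Competitive equilibrium: 167 − 2Q = 2.7 + 4.5Q → Q* = 25.2769, P* = 116.4462.
The subsidy lowers effective supply by 114.5: P = 4.5Q − 111.8.
New quantity: 167 − 2Q = 4.5Q − 111.8 → Q' = 42.8923.
Total subsidy cost = 114.5 × 42.8923 = €4911.17 thousand.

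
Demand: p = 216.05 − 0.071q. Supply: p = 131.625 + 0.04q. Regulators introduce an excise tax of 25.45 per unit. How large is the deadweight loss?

Competitive equilibrium: 216.05 − 0.071q = 131.625 + 0.04q → q* = 760.5856, p* = 162.0484.
With the tax, the buyer price exceeds the seller price by 25.45: (216.05 − 0.071q) − (131.625 + 0.04q) = 25.45 → q' = 531.3063.
Δq = 760.5856 − 531.3063 = 229.2793; the wedge equals the tax, 25.45.
Deadweight loss = ½ × 229.2793 × 25.45 = 2917.58.

2917.58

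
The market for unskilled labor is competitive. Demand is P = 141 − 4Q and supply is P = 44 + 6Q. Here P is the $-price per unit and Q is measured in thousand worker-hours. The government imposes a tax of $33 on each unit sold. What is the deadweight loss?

Competitive equilibrium: 141 − 4Q = 44 + 6Q → Q* = 9.7, P* = 102.2.
With the tax, the buyer price exceeds the seller price by 33: (141 − 4Q) − (44 + 6Q) = 33 → Q' = 6.4.
ΔQ = 9.7 − 6.4 = 3.3; the wedge equals the tax, 33.
Deadweight loss = ½ × 3.3 × 33 = $54.45 thousand.

$54.45 thousand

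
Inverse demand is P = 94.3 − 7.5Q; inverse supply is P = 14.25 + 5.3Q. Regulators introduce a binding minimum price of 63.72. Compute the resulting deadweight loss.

Competitive equilibrium: 94.3 − 7.5Q = 14.25 + 5.3Q → Q* = 6.2539, P* = 47.3957.
At the floor P = 63.72, quantity demanded = (94.3 − 63.72)/7.5 = 4.0773.
Sellers' marginal cost at Q' = 4.0773: 14.25 + 5.3·4.0773 = 35.8597.
ΔQ = 6.2539 − 4.0773 = 2.1766; wedge = 63.72 − 35.8597 = 27.8603.
Welfare loss = ½ × 2.1766 × 27.8603 = 30.32.

30.32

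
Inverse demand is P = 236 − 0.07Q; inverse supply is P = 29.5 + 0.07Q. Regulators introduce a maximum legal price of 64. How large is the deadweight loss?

Competitive equilibrium: 236 − 0.07Q = 29.5 + 0.07Q → Q* = 1475, P* = 132.75.
At the ceiling P = 64, quantity supplied = (64 − 29.5)/0.07 = 492.8571.
Willingness to pay at Q' = 492.8571: 236 − 0.07·492.8571 = 201.5.
ΔQ = 1475 − 492.8571 = 982.1429; wedge = 201.5 − 64 = 137.5.
DWL = ½ × 982.1429 × 137.5 = 67522.32.

67522.32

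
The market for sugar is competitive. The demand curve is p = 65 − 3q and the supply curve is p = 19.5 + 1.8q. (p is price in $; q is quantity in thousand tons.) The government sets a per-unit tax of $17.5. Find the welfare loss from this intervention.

Competitive equilibrium: 65 − 3q = 19.5 + 1.8q → q* = 9.4792, p* = 36.5625.
With the tax, the buyer price exceeds the seller price by 17.5: (65 − 3q) − (19.5 + 1.8q) = 17.5 → q' = 5.8333.
Δq = 9.4792 − 5.8333 = 3.6459; the wedge equals the tax, 17.5.
Welfare loss = ½ × 3.6459 × 17.5 = $31.90 thousand.

$31.90 thousand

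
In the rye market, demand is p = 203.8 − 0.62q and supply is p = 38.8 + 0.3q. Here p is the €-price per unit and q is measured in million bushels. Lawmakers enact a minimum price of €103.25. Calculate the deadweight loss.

Competitive equilibrium: 203.8 − 0.62q = 38.8 + 0.3q → q* = 179.3478, p* = 92.6043.
At the floor p = 103.25, quantity demanded = (203.8 − 103.25)/0.62 = 162.1774.
Sellers' marginal cost at q' = 162.1774: 38.8 + 0.3·162.1774 = 87.4532.
Δq = 179.3478 − 162.1774 = 17.1704; wedge = 103.25 − 87.4532 = 15.7968.
The triangle = ½ × 17.1704 × 15.7968 = €135.62 million.

€135.62 million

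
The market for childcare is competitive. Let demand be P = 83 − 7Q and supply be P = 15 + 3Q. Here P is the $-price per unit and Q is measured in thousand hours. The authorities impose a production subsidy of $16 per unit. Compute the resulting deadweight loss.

$12.80 thousand

Competitive equilibrium: 83 − 7Q = 15 + 3Q → Q* = 6.8, P* = 35.4.
The subsidy lowers effective supply by 16: P = 3Q − 1.
New quantity: 83 − 7Q = 3Q − 1 → Q' = 8.4.
Overproduction ΔQ = 8.4 − 6.8 = 1.6; wedge = subsidy = 16.
Welfare loss = ½ × 1.6 × 16 = $12.80 thousand.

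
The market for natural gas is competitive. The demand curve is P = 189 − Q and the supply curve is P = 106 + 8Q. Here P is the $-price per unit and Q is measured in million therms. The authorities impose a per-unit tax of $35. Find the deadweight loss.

Competitive equilibrium: 189 − Q = 106 + 8Q → Q* = 9.2222, P* = 179.7778.
With the tax, the buyer price exceeds the seller price by 35: (189 − Q) − (106 + 8Q) = 35 → Q' = 5.3333.
ΔQ = 9.2222 − 5.3333 = 3.8889; the wedge equals the tax, 35.
Welfare loss = ½ × 3.8889 × 35 = $68.06 million.

$68.06 million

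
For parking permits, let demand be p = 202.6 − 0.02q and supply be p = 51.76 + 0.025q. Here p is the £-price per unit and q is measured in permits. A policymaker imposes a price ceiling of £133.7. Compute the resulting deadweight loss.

£124.55

Competitive equilibrium: 202.6 − 0.02q = 51.76 + 0.025q → q* = 3352, p* = 135.56.
At the ceiling p = 133.7, quantity supplied = (133.7 − 51.76)/0.025 = 3277.6.
Willingness to pay at q' = 3277.6: 202.6 − 0.02·3277.6 = 137.048.
Δq = 3352 − 3277.6 = 74.4; wedge = 137.048 − 133.7 = 3.348.
DWL = ½ × 74.4 × 3.348 = £124.55.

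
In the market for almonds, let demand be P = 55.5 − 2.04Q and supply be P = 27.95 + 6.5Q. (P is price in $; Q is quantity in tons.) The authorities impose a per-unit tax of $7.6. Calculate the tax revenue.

$17.75

Competitive equilibrium: 55.5 − 2.04Q = 27.95 + 6.5Q → Q* = 3.226, P* = 48.919.
With the tax, the buyer price exceeds the seller price by 7.6: (55.5 − 2.04Q) − (27.95 + 6.5Q) = 7.6 → Q' = 2.3361.
Tax revenue = 7.6 × 2.3361 = $17.75.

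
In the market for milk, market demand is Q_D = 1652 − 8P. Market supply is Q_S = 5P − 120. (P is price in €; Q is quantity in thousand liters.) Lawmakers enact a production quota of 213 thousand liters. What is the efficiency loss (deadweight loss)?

In inverse form: demand P = 206.5 − 0.125Q, supply P = 24 + 0.2Q.
Competitive equilibrium: 206.5 − 0.125Q = 24 + 0.2Q → Q* = 561.5385, P* = 136.3077.
At Q = 213: demand price = 206.5 − 0.125·213 = 179.875; supply price = 24 + 0.2·213 = 66.6.
ΔQ = 561.5385 − 213 = 348.5385; wedge = 179.875 − 66.6 = 113.275.
Welfare loss = ½ × 348.5385 × 113.275 = €19740.35 thousand.

€19740.35 thousand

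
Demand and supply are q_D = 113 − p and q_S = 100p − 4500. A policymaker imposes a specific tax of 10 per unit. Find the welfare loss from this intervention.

In inverse form: demand p = 113 − q, supply p = 45 + 0.01q.
Competitive equilibrium: 113 − q = 45 + 0.01q → q* = 67.32673, p* = 45.67327.
With the tax, the buyer price exceeds the seller price by 10: (113 − q) − (45 + 0.01q) = 10 → q' = 57.42574.
Δq = 67.32673 − 57.42574 = 9.90099; the wedge equals the tax, 10.
Deadweight loss = ½ × 9.90099 × 10 = 49.50.

49.50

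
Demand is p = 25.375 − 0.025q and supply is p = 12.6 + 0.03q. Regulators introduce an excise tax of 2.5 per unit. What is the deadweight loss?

56.82

Competitive equilibrium: 25.375 − 0.025q = 12.6 + 0.03q → q* = 232.2727, p* = 19.5682.
With the tax, the buyer price exceeds the seller price by 2.5: (25.375 − 0.025q) − (12.6 + 0.03q) = 2.5 → q' = 186.8182.
Δq = 232.2727 − 186.8182 = 45.4545; the wedge equals the tax, 2.5.
Deadweight loss = ½ × 45.4545 × 2.5 = 56.82.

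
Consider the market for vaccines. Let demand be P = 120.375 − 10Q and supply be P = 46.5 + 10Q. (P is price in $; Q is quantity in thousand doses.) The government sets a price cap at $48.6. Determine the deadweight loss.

Competitive equilibrium: 120.375 − 10Q = 46.5 + 10Q → Q* = 3.6938, P* = 83.4375.
At the ceiling P = 48.6, quantity supplied = (48.6 − 46.5)/10 = 0.21.
Willingness to pay at Q' = 0.21: 120.375 − 10·0.21 = 118.275.
ΔQ = 3.6938 − 0.21 = 3.4838; wedge = 118.275 − 48.6 = 69.675.
DWL = ½ × 3.4838 × 69.675 = $121.37 thousand.

$121.37 thousand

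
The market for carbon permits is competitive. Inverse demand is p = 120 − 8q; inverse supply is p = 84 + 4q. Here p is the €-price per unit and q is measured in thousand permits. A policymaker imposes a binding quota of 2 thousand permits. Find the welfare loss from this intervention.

€6 thousand

Competitive equilibrium: 120 − 8q = 84 + 4q → q* = 3, p* = 96.
At q = 2: demand price = 120 − 8·2 = 104; supply price = 84 + 4·2 = 92.
Δq = 3 − 2 = 1; wedge = 104 − 92 = 12.
DWL = ½ × 1 × 12 = €6 thousand.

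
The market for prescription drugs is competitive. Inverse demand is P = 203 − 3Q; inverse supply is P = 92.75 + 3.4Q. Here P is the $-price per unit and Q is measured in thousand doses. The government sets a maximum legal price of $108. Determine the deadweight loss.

$519.49 thousand

Competitive equilibrium: 203 − 3Q = 92.75 + 3.4Q → Q* = 17.2266, P* = 151.3203.
At the ceiling P = 108, quantity supplied = (108 − 92.75)/3.4 = 4.4853.
Willingness to pay at Q' = 4.4853: 203 − 3·4.4853 = 189.5441.
ΔQ = 17.2266 − 4.4853 = 12.7413; wedge = 189.5441 − 108 = 81.5441.
Welfare loss = ½ × 12.7413 × 81.5441 = $519.49 thousand.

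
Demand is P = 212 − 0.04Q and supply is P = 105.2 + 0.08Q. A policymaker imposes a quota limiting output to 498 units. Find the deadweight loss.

9219.84

Competitive equilibrium: 212 − 0.04Q = 105.2 + 0.08Q → Q* = 890, P* = 176.4.
At Q = 498: demand price = 212 − 0.04·498 = 192.08; supply price = 105.2 + 0.08·498 = 145.04.
ΔQ = 890 − 498 = 392; wedge = 192.08 − 145.04 = 47.04.
DWL = ½ × 392 × 47.04 = 9219.84.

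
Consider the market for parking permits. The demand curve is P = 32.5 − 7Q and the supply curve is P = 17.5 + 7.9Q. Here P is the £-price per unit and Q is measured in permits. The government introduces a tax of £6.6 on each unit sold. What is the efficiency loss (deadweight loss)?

£1.46

Competitive equilibrium: 32.5 − 7Q = 17.5 + 7.9Q → Q* = 1.0067, P* = 25.453.
With the tax, the buyer price exceeds the seller price by 6.6: (32.5 − 7Q) − (17.5 + 7.9Q) = 6.6 → Q' = 0.5638.
ΔQ = 1.0067 − 0.5638 = 0.4429; the wedge equals the tax, 6.6.
The triangle = ½ × 0.4429 × 6.6 = £1.46.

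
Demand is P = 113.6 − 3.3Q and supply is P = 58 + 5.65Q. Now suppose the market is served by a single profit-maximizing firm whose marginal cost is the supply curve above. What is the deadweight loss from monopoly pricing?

Competitive equilibrium: 113.6 − 3.3Q = 58 + 5.65Q → Q* = 6.2123, P* = 93.0994.
Marginal revenue: MR = 113.6 − 6.6Q. Set MR = MC: 113.6 − 6.6Q = 58 + 5.65Q → Q_m = 4.5388.
Price P_m = 113.6 − 3.3·4.5388 = 98.622; MC(Q_m) = 58 + 5.65·4.5388 = 83.6442.
Competitive Q* = 6.2123, so ΔQ = 1.6735; wedge = 98.622 − 83.6442 = 14.9778.
DWL = ½ × 1.6735 × 14.9778 = 12.53.

12.53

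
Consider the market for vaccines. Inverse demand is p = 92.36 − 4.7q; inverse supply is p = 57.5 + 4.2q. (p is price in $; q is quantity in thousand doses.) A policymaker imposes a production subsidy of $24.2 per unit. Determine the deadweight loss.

$32.90 thousand

Competitive equilibrium: 92.36 − 4.7q = 57.5 + 4.2q → q* = 3.9169, p* = 73.9508.
The subsidy lowers effective supply by 24.2: p = 33.3 + 4.2q.
New quantity: 92.36 − 4.7q = 33.3 + 4.2q → q' = 6.636.
Overproduction Δq = 6.636 − 3.9169 = 2.7191; wedge = subsidy = 24.2.
The triangle = ½ × 2.7191 × 24.2 = $32.90 thousand.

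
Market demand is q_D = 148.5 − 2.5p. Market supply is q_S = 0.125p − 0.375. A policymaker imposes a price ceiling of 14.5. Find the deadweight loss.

In inverse form: demand p = 59.4 − 0.4q, supply p = 3 + 8q.
Competitive equilibrium: 59.4 − 0.4q = 3 + 8q → q* = 6.7143, p* = 56.7143.
At the ceiling p = 14.5, quantity supplied = (14.5 − 3)/8 = 1.4375.
Willingness to pay at q' = 1.4375: 59.4 − 0.4·1.4375 = 58.825.
Δq = 6.7143 − 1.4375 = 5.2768; wedge = 58.825 − 14.5 = 44.325.
DWL = ½ × 5.2768 × 44.325 = 116.95.

116.95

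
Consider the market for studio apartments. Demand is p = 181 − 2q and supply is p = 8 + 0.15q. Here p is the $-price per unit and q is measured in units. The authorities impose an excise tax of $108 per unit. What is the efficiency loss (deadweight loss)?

Competitive equilibrium: 181 − 2q = 8 + 0.15q → q* = 80.4651, p* = 20.0698.
With the tax, the buyer price exceeds the seller price by 108: (181 − 2q) − (8 + 0.15q) = 108 → q' = 30.2326.
Δq = 80.4651 − 30.2326 = 50.2325; the wedge equals the tax, 108.
Deadweight loss = ½ × 50.2325 × 108 = $2712.56.

$2712.56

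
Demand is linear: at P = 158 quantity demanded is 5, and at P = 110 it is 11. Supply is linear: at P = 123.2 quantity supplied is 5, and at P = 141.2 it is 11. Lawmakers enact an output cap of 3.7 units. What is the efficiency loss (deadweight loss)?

Demand slope = (110 − 158)/(11 − 5) = −8, so P = 198 − 8Q.
Supply slope = (141.2 − 123.2)/(11 − 5) = 3, so P = 108.2 + 3Q.
Competitive equilibrium: 198 − 8Q = 108.2 + 3Q → Q* = 8.1636, P* = 132.6909.
At Q = 3.7: demand price = 198 − 8·3.7 = 168.4; supply price = 108.2 + 3·3.7 = 119.3.
ΔQ = 8.1636 − 3.7 = 4.4636; wedge = 168.4 − 119.3 = 49.1.
DWL = ½ × 4.4636 × 49.1 = 109.58.

109.58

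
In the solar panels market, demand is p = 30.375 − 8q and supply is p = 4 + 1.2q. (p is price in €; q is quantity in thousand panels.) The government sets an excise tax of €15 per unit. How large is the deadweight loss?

Competitive equilibrium: 30.375 − 8q = 4 + 1.2q → q* = 2.8668, p* = 7.4402.
With the tax, the buyer price exceeds the seller price by 15: (30.375 − 8q) − (4 + 1.2q) = 15 → q' = 1.2364.
Δq = 2.8668 − 1.2364 = 1.6304; the wedge equals the tax, 15.
Deadweight loss = ½ × 1.6304 × 15 = €12.23 thousand.

€12.23 thousand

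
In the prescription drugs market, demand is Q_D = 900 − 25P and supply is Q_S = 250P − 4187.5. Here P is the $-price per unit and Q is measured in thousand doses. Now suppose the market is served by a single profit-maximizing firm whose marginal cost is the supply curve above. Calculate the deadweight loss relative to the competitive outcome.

$954.86 thousand

In inverse form: demand P = 36 − 0.04Q, supply P = 16.75 + 0.004Q.
Competitive equilibrium: 36 − 0.04Q = 16.75 + 0.004Q → Q* = 437.5, P* = 18.5.
Marginal revenue: MR = 36 − 0.08Q. Set MR = MC: 36 − 0.08Q = 16.75 + 0.004Q → Q_m = 229.16667.
Price P_m = 36 − 0.04·229.16667 = 26.83333; MC(Q_m) = 16.75 + 0.004·229.16667 = 17.66667.
Competitive Q* = 437.5, so ΔQ = 208.33333; wedge = 26.83333 − 17.66667 = 9.16666.
The triangle = ½ × 208.33333 × 9.16666 = $954.86 thousand.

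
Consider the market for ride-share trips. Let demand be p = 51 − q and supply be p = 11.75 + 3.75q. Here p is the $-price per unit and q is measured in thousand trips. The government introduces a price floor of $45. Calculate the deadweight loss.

Competitive equilibrium: 51 − q = 11.75 + 3.75q → q* = 8.2632, p* = 42.7368.
At the floor p = 45, quantity demanded = (51 − 45)/1 = 6.
Sellers' marginal cost at q' = 6: 11.75 + 3.75·6 = 34.25.
Δq = 8.2632 − 6 = 2.2632; wedge = 45 − 34.25 = 10.75.
DWL = ½ × 2.2632 × 10.75 = $12.16 thousand.

$12.16 thousand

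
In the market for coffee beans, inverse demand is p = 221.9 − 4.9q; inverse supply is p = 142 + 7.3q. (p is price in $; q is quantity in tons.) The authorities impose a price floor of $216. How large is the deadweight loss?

Competitive equilibrium: 221.9 − 4.9q = 142 + 7.3q → q* = 6.5492, p* = 189.809.
At the floor p = 216, quantity demanded = (221.9 − 216)/4.9 = 1.2041.
Sellers' marginal cost at q' = 1.2041: 142 + 7.3·1.2041 = 150.7899.
Δq = 6.5492 − 1.2041 = 5.3451; wedge = 216 − 150.7899 = 65.2101.
The triangle = ½ × 5.3451 × 65.2101 = $174.28.

$174.28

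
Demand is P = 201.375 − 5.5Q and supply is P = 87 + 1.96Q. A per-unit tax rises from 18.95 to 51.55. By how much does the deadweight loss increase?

Competitive equilibrium: 201.375 − 5.5Q = 87 + 1.96Q → Q* = 15.3318, P* = 117.0503.
For a per-unit tax t: ΔQ = t/7.46, so DWL = ½·t·(t/7.46) = t²/14.92.
At t = 18.95: DWL = 24.069. At t = 51.55: DWL = 178.11.
Increase = 178.11 − 24.069 = 154.04.

154.04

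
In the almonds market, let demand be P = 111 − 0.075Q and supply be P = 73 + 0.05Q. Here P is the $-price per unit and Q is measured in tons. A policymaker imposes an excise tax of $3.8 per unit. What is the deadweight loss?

$57.76

Competitive equilibrium: 111 − 0.075Q = 73 + 0.05Q → Q* = 304, P* = 88.2.
With the tax, the buyer price exceeds the seller price by 3.8: (111 − 0.075Q) − (73 + 0.05Q) = 3.8 → Q' = 273.6.
ΔQ = 304 − 273.6 = 30.4; the wedge equals the tax, 3.8.
Deadweight loss = ½ × 30.4 × 3.8 = $57.76.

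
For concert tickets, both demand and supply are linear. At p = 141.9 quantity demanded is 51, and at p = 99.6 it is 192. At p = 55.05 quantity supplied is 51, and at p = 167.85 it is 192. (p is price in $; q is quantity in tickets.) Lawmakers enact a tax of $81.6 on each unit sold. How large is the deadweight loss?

$3026.62

Demand slope = (99.6 − 141.9)/(192 − 51) = −0.3, so p = 157.2 − 0.3q.
Supply slope = (167.85 − 55.05)/(192 − 51) = 0.8, so p = 14.25 + 0.8q.
Competitive equilibrium: 157.2 − 0.3q = 14.25 + 0.8q → q* = 129.9545, p* = 118.2136.
With the tax, the buyer price exceeds the seller price by 81.6: (157.2 − 0.3q) − (14.25 + 0.8q) = 81.6 → q' = 55.7727.
Δq = 129.9545 − 55.7727 = 74.1818; the wedge equals the tax, 81.6.
DWL = ½ × 74.1818 × 81.6 = $3026.62.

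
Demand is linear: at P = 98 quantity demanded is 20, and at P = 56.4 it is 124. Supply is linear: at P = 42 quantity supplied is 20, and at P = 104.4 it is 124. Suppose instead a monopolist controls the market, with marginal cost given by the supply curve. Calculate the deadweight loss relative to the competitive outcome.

Demand slope = (56.4 − 98)/(124 − 20) = −0.4, so P = 106 − 0.4Q.
Supply slope = (104.4 − 42)/(124 − 20) = 0.6, so P = 30 + 0.6Q.
Competitive equilibrium: 106 − 0.4Q = 30 + 0.6Q → Q* = 76, P* = 75.6.
Marginal revenue: MR = 106 − 0.8Q. Set MR = MC: 106 − 0.8Q = 30 + 0.6Q → Q_m = 54.2857.
Price P_m = 106 − 0.4·54.2857 = 84.2857; MC(Q_m) = 30 + 0.6·54.2857 = 62.5714.
Competitive Q* = 76, so ΔQ = 21.7143; wedge = 84.2857 − 62.5714 = 21.7143.
Welfare loss = ½ × 21.7143 × 21.7143 = 235.76.

235.76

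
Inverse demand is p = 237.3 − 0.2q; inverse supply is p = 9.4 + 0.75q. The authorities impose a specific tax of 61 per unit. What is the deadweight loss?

Competitive equilibrium: 237.3 − 0.2q = 9.4 + 0.75q → q* = 239.8947, p* = 189.3211.
With the tax, the buyer price exceeds the seller price by 61: (237.3 − 0.2q) − (9.4 + 0.75q) = 61 → q' = 175.6842.
Δq = 239.8947 − 175.6842 = 64.2105; the wedge equals the tax, 61.
Deadweight loss = ½ × 64.2105 × 61 = 1958.42.

1958.42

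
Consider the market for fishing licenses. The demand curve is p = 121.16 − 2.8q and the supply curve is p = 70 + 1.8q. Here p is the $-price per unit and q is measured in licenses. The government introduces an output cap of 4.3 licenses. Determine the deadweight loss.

Competitive equilibrium: 121.16 − 2.8q = 70 + 1.8q → q* = 11.1217, p* = 90.0191.
At q = 4.3: demand price = 121.16 − 2.8·4.3 = 109.12; supply price = 70 + 1.8·4.3 = 77.74.
Δq = 11.1217 − 4.3 = 6.8217; wedge = 109.12 − 77.74 = 31.38.
DWL = ½ × 6.8217 × 31.38 = $107.03.

$107.03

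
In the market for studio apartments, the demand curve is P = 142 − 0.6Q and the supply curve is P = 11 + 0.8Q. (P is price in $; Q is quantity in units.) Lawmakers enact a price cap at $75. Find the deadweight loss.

$128.93

Competitive equilibrium: 142 − 0.6Q = 11 + 0.8Q → Q* = 93.5714, P* = 85.8571.
At the ceiling P = 75, quantity supplied = (75 − 11)/0.8 = 80.
Willingness to pay at Q' = 80: 142 − 0.6·80 = 94.
ΔQ = 93.5714 − 80 = 13.5714; wedge = 94 − 75 = 19.
Deadweight loss = ½ × 13.5714 × 19 = $128.93.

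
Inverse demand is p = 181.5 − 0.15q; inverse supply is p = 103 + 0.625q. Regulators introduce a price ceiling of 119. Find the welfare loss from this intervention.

2220

Competitive equilibrium: 181.5 − 0.15q = 103 + 0.625q → q* = 101.2903, p* = 166.3065.
At the ceiling p = 119, quantity supplied = (119 − 103)/0.625 = 25.6.
Willingness to pay at q' = 25.6: 181.5 − 0.15·25.6 = 177.66.
Δq = 101.2903 − 25.6 = 75.6903; wedge = 177.66 − 119 = 58.66.
DWL = ½ × 75.6903 × 58.66 = 2220.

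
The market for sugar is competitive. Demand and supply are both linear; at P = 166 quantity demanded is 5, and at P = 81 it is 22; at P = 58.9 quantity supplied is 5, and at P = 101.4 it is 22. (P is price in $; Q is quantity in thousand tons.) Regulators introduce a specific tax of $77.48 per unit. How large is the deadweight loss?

Demand slope = (81 − 166)/(22 − 5) = −5, so P = 191 − 5Q.
Supply slope = (101.4 − 58.9)/(22 − 5) = 2.5, so P = 46.4 + 2.5Q.
Competitive equilibrium: 191 − 5Q = 46.4 + 2.5Q → Q* = 19.28, P* = 94.6.
With the tax, the buyer price exceeds the seller price by 77.48: (191 − 5Q) − (46.4 + 2.5Q) = 77.48 → Q' = 8.9493.
ΔQ = 19.28 − 8.9493 = 10.3307; the wedge equals the tax, 77.48.
Deadweight loss = ½ × 10.3307 × 77.48 = $400.21 thousand.

$400.21 thousand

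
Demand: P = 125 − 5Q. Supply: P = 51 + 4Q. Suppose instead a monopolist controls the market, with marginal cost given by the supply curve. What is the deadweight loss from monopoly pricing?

38.80

Competitive equilibrium: 125 − 5Q = 51 + 4Q → Q* = 8.2222, P* = 83.8889.
Marginal revenue: MR = 125 − 10Q. Set MR = MC: 125 − 10Q = 51 + 4Q → Q_m = 5.2857.
Price P_m = 125 − 5·5.2857 = 98.5715; MC(Q_m) = 51 + 4·5.2857 = 72.1428.
Competitive Q* = 8.2222, so ΔQ = 2.9365; wedge = 98.5715 − 72.1428 = 26.4287.
Welfare loss = ½ × 2.9365 × 26.4287 = 38.80.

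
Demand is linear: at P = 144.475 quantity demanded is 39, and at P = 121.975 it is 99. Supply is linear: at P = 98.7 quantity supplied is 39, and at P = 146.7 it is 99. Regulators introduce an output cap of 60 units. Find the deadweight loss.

189.45

Demand slope = (121.975 − 144.475)/(99 − 39) = −0.375, so P = 159.1 − 0.375Q.
Supply slope = (146.7 − 98.7)/(99 − 39) = 0.8, so P = 67.5 + 0.8Q.
Competitive equilibrium: 159.1 − 0.375Q = 67.5 + 0.8Q → Q* = 77.9574, P* = 129.866.
At Q = 60: demand price = 159.1 − 0.375·60 = 136.6; supply price = 67.5 + 0.8·60 = 115.5.
ΔQ = 77.9574 − 60 = 17.9574; wedge = 136.6 − 115.5 = 21.1.
Welfare loss = ½ × 17.9574 × 21.1 = 189.45.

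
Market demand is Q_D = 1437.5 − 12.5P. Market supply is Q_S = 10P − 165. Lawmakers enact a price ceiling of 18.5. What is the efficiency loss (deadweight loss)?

25016.69

In inverse form: demand P = 115 − 0.08Q, supply P = 16.5 + 0.1Q.
Competitive equilibrium: 115 − 0.08Q = 16.5 + 0.1Q → Q* = 547.2222, P* = 71.2222.
At the ceiling P = 18.5, quantity supplied = (18.5 − 16.5)/0.1 = 20.
Willingness to pay at Q' = 20: 115 − 0.08·20 = 113.4.
ΔQ = 547.2222 − 20 = 527.2222; wedge = 113.4 − 18.5 = 94.9.
Deadweight loss = ½ × 527.2222 × 94.9 = 25016.69.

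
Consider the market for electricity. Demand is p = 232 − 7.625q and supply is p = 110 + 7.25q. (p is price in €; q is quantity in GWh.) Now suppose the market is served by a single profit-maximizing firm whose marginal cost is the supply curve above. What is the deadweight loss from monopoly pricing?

€57.46

Competitive equilibrium: 232 − 7.625q = 110 + 7.25q → q* = 8.2017, p* = 169.4622.
Marginal revenue: MR = 232 − 15.25q. Set MR = MC: 232 − 15.25q = 110 + 7.25q → q_m = 5.4222.
Price p_m = 232 − 7.625·5.4222 = 190.6557; MC(q_m) = 110 + 7.25·5.4222 = 149.311.
Competitive q* = 8.2017, so Δq = 2.7795; wedge = 190.6557 − 149.311 = 41.3447.
The triangle = ½ × 2.7795 × 41.3447 = €57.46.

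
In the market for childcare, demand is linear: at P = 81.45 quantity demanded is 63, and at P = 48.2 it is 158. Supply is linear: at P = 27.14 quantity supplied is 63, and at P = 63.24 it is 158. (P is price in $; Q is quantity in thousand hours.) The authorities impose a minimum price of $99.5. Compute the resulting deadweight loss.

Demand slope = (48.2 − 81.45)/(158 − 63) = −0.35, so P = 103.5 − 0.35Q.
Supply slope = (63.24 − 27.14)/(158 − 63) = 0.38, so P = 3.2 + 0.38Q.
Competitive equilibrium: 103.5 − 0.35Q = 3.2 + 0.38Q → Q* = 137.3973, P* = 55.411.
At the floor P = 99.5, quantity demanded = (103.5 − 99.5)/0.35 = 11.4286.
Sellers' marginal cost at Q' = 11.4286: 3.2 + 0.38·11.4286 = 7.5429.
ΔQ = 137.3973 − 11.4286 = 125.9687; wedge = 99.5 − 7.5429 = 91.9571.
DWL = ½ × 125.9687 × 91.9571 = $5791.86 thousand.

$5791.86 thousand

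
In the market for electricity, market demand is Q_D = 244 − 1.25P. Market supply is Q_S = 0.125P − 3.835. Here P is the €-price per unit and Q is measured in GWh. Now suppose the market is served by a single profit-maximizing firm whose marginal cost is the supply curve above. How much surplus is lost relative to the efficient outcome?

In inverse form: demand P = 195.2 − 0.8Q, supply P = 30.68 + 8Q.
Competitive equilibrium: 195.2 − 0.8Q = 30.68 + 8Q → Q* = 18.6955, P* = 180.2436.
Marginal revenue: MR = 195.2 − 1.6Q. Set MR = MC: 195.2 − 1.6Q = 30.68 + 8Q → Q_m = 17.1375.
Price P_m = 195.2 − 0.8·17.1375 = 181.49; MC(Q_m) = 30.68 + 8·17.1375 = 167.78.
Competitive Q* = 18.6955, so ΔQ = 1.558; wedge = 181.49 − 167.78 = 13.71.
Welfare loss = ½ × 1.558 × 13.71 = €10.68.

€10.68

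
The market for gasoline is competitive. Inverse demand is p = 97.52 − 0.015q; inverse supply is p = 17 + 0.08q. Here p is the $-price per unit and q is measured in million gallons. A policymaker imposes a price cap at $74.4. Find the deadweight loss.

$803.73 million

Competitive equilibrium: 97.52 − 0.015q = 17 + 0.08q → q* = 847.5789, p* = 84.8063.
At the ceiling p = 74.4, quantity supplied = (74.4 − 17)/0.08 = 717.5.
Willingness to pay at q' = 717.5: 97.52 − 0.015·717.5 = 86.7575.
Δq = 847.5789 − 717.5 = 130.0789; wedge = 86.7575 − 74.4 = 12.3575.
Deadweight loss = ½ × 130.0789 × 12.3575 = $803.73 million.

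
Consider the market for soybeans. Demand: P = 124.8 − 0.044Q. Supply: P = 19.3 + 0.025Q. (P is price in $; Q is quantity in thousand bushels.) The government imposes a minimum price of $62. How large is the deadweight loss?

Competitive equilibrium: 124.8 − 0.044Q = 19.3 + 0.025Q → Q* = 1528.9855, P* = 57.5246.
At the floor P = 62, quantity demanded = (124.8 − 62)/0.044 = 1427.2727.
Sellers' marginal cost at Q' = 1427.2727: 19.3 + 0.025·1427.2727 = 54.9818.
ΔQ = 1528.9855 − 1427.2727 = 101.7128; wedge = 62 − 54.9818 = 7.0182.
The triangle = ½ × 101.7128 × 7.0182 = $356.92 thousand.

$356.92 thousand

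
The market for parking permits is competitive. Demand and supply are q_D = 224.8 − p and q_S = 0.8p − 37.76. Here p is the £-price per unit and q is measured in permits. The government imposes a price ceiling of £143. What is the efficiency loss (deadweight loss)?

£5.92

In inverse form: demand p = 224.8 − q, supply p = 47.2 + 1.25q.
Competitive equilibrium: 224.8 − q = 47.2 + 1.25q → q* = 78.9333, p* = 145.8667.
At the ceiling p = 143, quantity supplied = (143 − 47.2)/1.25 = 76.64.
Willingness to pay at q' = 76.64: 224.8 − 1·76.64 = 148.16.
Δq = 78.9333 − 76.64 = 2.2933; wedge = 148.16 − 143 = 5.16.
Deadweight loss = ½ × 2.2933 × 5.16 = £5.92.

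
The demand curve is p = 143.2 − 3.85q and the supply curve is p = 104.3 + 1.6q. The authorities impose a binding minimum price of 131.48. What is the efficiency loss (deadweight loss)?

45.66

Competitive equilibrium: 143.2 − 3.85q = 104.3 + 1.6q → q* = 7.1376, p* = 115.7202.
At the floor p = 131.48, quantity demanded = (143.2 − 131.48)/3.85 = 3.0442.
Sellers' marginal cost at q' = 3.0442: 104.3 + 1.6·3.0442 = 109.1707.
Δq = 7.1376 − 3.0442 = 4.0934; wedge = 131.48 − 109.1707 = 22.3093.
DWL = ½ × 4.0934 × 22.3093 = 45.66.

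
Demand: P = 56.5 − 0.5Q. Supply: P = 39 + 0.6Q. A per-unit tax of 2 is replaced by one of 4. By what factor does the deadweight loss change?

4

Competitive equilibrium: 56.5 − 0.5Q = 39 + 0.6Q → Q* = 15.9091, P* = 48.5455.
For a per-unit tax t: ΔQ = t/1.1, so DWL = ½·t·(t/1.1) = t²/2.2.
At t = 2: DWL = 1.818. At t = 4: DWL = 7.273.
Ratio = (4/2)² = 4.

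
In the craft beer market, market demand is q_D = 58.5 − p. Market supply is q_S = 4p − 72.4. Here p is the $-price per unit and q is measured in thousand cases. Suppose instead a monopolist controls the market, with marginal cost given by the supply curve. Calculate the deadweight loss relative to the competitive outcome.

In inverse form: demand p = 58.5 − q, supply p = 18.1 + 0.25q.
Competitive equilibrium: 58.5 − q = 18.1 + 0.25q → q* = 32.32, p* = 26.18.
Marginal revenue: MR = 58.5 − 2q. Set MR = MC: 58.5 − 2q = 18.1 + 0.25q → q_m = 17.9556.
Price p_m = 58.5 − 1·17.9556 = 40.5444; MC(q_m) = 18.1 + 0.25·17.9556 = 22.5889.
Competitive q* = 32.32, so Δq = 14.3644; wedge = 40.5444 − 22.5889 = 17.9555.
The triangle = ½ × 14.3644 × 17.9555 = $128.96 thousand.

$128.96 thousand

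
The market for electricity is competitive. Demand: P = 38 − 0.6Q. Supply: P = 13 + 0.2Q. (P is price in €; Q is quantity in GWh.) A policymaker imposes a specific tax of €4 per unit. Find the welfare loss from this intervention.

€10

Competitive equilibrium: 38 − 0.6Q = 13 + 0.2Q → Q* = 31.25, P* = 19.25.
With the tax, the buyer price exceeds the seller price by 4: (38 − 0.6Q) − (13 + 0.2Q) = 4 → Q' = 26.25.
ΔQ = 31.25 − 26.25 = 5; the wedge equals the tax, 4.
DWL = ½ × 5 × 4 = €10.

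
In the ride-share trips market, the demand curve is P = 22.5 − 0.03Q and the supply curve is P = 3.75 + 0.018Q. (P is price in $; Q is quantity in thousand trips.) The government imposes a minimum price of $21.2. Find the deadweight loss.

$2894.68 thousand

Competitive equilibrium: 22.5 − 0.03Q = 3.75 + 0.018Q → Q* = 390.625, P* = 10.7813.
At the floor P = 21.2, quantity demanded = (22.5 − 21.2)/0.03 = 43.3333.
Sellers' marginal cost at Q' = 43.3333: 3.75 + 0.018·43.3333 = 4.53.
ΔQ = 390.625 − 43.3333 = 347.2917; wedge = 21.2 − 4.53 = 16.67.
Welfare loss = ½ × 347.2917 × 16.67 = $2894.68 thousand.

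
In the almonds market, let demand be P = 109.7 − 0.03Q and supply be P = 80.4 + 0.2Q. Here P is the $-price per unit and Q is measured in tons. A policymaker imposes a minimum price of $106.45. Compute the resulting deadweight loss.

$41.77

Competitive equilibrium: 109.7 − 0.03Q = 80.4 + 0.2Q → Q* = 127.3913, P* = 105.8783.
At the floor P = 106.45, quantity demanded = (109.7 − 106.45)/0.03 = 108.3333.
Sellers' marginal cost at Q' = 108.3333: 80.4 + 0.2·108.3333 = 102.0667.
ΔQ = 127.3913 − 108.3333 = 19.058; wedge = 106.45 − 102.0667 = 4.3833.
Welfare loss = ½ × 19.058 × 4.3833 = $41.77.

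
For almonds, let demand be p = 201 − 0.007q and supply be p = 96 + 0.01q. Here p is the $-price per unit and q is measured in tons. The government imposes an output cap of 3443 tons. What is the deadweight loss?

$63510.82

Competitive equilibrium: 201 − 0.007q = 96 + 0.01q → q* = 6176.4706, p* = 157.7647.
At q = 3443: demand price = 201 − 0.007·3443 = 176.899; supply price = 96 + 0.01·3443 = 130.43.
Δq = 6176.4706 − 3443 = 2733.4706; wedge = 176.899 − 130.43 = 46.469.
The triangle = ½ × 2733.4706 × 46.469 = $63510.82.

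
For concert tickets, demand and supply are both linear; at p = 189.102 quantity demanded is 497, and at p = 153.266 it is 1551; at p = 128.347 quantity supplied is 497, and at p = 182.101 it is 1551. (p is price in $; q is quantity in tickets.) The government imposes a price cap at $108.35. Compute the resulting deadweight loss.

Demand slope = (153.266 − 189.102)/(1551 − 497) = −0.034, so p = 206 − 0.034q.
Supply slope = (182.101 − 128.347)/(1551 − 497) = 0.051, so p = 103 + 0.051q.
Competitive equilibrium: 206 − 0.034q = 103 + 0.051q → q* = 1211.76471, p* = 164.8.
At the ceiling p = 108.35, quantity supplied = (108.35 − 103)/0.051 = 104.90196.
Willingness to pay at q' = 104.90196: 206 − 0.034·104.90196 = 202.43333.
Δq = 1211.76471 − 104.90196 = 1106.86275; wedge = 202.43333 − 108.35 = 94.08333.
Deadweight loss = ½ × 1106.86275 × 94.08333 = $52068.67.

$52068.67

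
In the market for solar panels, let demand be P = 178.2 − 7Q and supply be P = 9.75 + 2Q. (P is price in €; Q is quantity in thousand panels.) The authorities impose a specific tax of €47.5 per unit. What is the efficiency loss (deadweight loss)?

€125.35 thousand

Competitive equilibrium: 178.2 − 7Q = 9.75 + 2Q → Q* = 18.7167, P* = 47.1833.
With the tax, the buyer price exceeds the seller price by 47.5: (178.2 − 7Q) − (9.75 + 2Q) = 47.5 → Q' = 13.4389.
ΔQ = 18.7167 − 13.4389 = 5.2778; the wedge equals the tax, 47.5.
The triangle = ½ × 5.2778 × 47.5 = €125.35 thousand.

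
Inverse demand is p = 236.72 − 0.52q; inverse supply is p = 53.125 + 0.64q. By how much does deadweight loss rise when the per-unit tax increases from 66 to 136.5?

Competitive equilibrium: 236.72 − 0.52q = 53.125 + 0.64q → q* = 158.2716, p* = 154.4188.
For a per-unit tax t: Δq = t/1.16, so DWL = ½·t·(t/1.16) = t²/2.32.
At t = 66: DWL = 1877.586. At t = 136.5: DWL = 8031.142.
Increase = 8031.142 − 1877.586 = 6153.56.

6153.56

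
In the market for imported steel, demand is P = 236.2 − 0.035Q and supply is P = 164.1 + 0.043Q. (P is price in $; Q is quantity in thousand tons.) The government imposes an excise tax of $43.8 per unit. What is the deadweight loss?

Competitive equilibrium: 236.2 − 0.035Q = 164.1 + 0.043Q → Q* = 924.359, P* = 203.8474.
With the tax, the buyer price exceeds the seller price by 43.8: (236.2 − 0.035Q) − (164.1 + 0.043Q) = 43.8 → Q' = 362.8205.
ΔQ = 924.359 − 362.8205 = 561.5385; the wedge equals the tax, 43.8.
DWL = ½ × 561.5385 × 43.8 = $12297.69 thousand.

$12297.69 thousand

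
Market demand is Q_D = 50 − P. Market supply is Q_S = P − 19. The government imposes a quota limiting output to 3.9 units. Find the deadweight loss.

134.56

In inverse form: demand P = 50 − Q, supply P = 19 + Q.
Competitive equilibrium: 50 − Q = 19 + Q → Q* = 15.5, P* = 34.5.
At Q = 3.9: demand price = 50 − 1·3.9 = 46.1; supply price = 19 + 1·3.9 = 22.9.
ΔQ = 15.5 − 3.9 = 11.6; wedge = 46.1 − 22.9 = 23.2.
DWL = ½ × 11.6 × 23.2 = 134.56.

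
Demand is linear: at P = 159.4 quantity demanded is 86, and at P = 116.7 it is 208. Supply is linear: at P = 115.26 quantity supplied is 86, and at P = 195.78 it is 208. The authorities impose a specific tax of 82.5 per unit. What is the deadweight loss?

Demand slope = (116.7 − 159.4)/(208 − 86) = −0.35, so P = 189.5 − 0.35Q.
Supply slope = (195.78 − 115.26)/(208 − 86) = 0.66, so P = 58.5 + 0.66Q.
Competitive equilibrium: 189.5 − 0.35Q = 58.5 + 0.66Q → Q* = 129.703, P* = 144.104.
With the tax, the buyer price exceeds the seller price by 82.5: (189.5 − 0.35Q) − (58.5 + 0.66Q) = 82.5 → Q' = 48.0198.
ΔQ = 129.703 − 48.0198 = 81.6832; the wedge equals the tax, 82.5.
The triangle = ½ × 81.6832 × 82.5 = 3369.43.

3369.43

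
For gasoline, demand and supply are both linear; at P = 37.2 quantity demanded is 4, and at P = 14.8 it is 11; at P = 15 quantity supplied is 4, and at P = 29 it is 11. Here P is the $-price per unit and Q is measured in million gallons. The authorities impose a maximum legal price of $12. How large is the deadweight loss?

Demand slope = (14.8 − 37.2)/(11 − 4) = −3.2, so P = 50 − 3.2Q.
Supply slope = (29 − 15)/(11 − 4) = 2, so P = 7 + 2Q.
Competitive equilibrium: 50 − 3.2Q = 7 + 2Q → Q* = 8.2692, P* = 23.5385.
At the ceiling P = 12, quantity supplied = (12 − 7)/2 = 2.5.
Willingness to pay at Q' = 2.5: 50 − 3.2·2.5 = 42.
ΔQ = 8.2692 − 2.5 = 5.7692; wedge = 42 − 12 = 30.
DWL = ½ × 5.7692 × 30 = $86.54 million.

$86.54 million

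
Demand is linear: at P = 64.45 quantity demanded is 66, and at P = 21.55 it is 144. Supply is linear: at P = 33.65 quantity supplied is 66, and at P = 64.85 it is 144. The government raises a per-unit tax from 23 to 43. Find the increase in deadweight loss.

694.74

Demand slope = (21.55 − 64.45)/(144 − 66) = −0.55, so P = 100.75 − 0.55Q.
Supply slope = (64.85 − 33.65)/(144 − 66) = 0.4, so P = 7.25 + 0.4Q.
Competitive equilibrium: 100.75 − 0.55Q = 7.25 + 0.4Q → Q* = 98.4211, P* = 46.6184.
For a per-unit tax t: ΔQ = t/0.95, so DWL = ½·t·(t/0.95) = t²/1.9.
At t = 23: DWL = 278.421. At t = 43: DWL = 973.158.
Increase = 973.158 − 278.421 = 694.74.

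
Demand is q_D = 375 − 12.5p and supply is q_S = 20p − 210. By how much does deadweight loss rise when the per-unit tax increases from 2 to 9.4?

324.46

In inverse form: demand p = 30 − 0.08q, supply p = 10.5 + 0.05q.
Competitive equilibrium: 30 − 0.08q = 10.5 + 0.05q → q* = 150, p* = 18.
For a per-unit tax t: Δq = t/0.13, so DWL = ½·t·(t/0.13) = t²/0.26.
At t = 2: DWL = 15.385. At t = 9.4: DWL = 339.846.
Increase = 339.846 − 15.385 = 324.46.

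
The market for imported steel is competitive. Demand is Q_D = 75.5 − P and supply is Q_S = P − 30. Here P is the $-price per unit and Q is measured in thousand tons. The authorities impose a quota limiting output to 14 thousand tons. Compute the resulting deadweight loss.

$76.56 thousand

In inverse form: demand P = 75.5 − Q, supply P = 30 + Q.
Competitive equilibrium: 75.5 − Q = 30 + Q → Q* = 22.75, P* = 52.75.
At Q = 14: demand price = 75.5 − 1·14 = 61.5; supply price = 30 + 1·14 = 44.
ΔQ = 22.75 − 14 = 8.75; wedge = 61.5 − 44 = 17.5.
Deadweight loss = ½ × 8.75 × 17.5 = $76.56 thousand.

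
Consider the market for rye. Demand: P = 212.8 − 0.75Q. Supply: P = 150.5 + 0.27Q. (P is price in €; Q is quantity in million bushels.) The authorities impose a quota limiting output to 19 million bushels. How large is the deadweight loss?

Competitive equilibrium: 212.8 − 0.75Q = 150.5 + 0.27Q → Q* = 61.0784, P* = 166.9912.
At Q = 19: demand price = 212.8 − 0.75·19 = 198.55; supply price = 150.5 + 0.27·19 = 155.63.
ΔQ = 61.0784 − 19 = 42.0784; wedge = 198.55 − 155.63 = 42.92.
Welfare loss = ½ × 42.0784 × 42.92 = €903 million.

€903 million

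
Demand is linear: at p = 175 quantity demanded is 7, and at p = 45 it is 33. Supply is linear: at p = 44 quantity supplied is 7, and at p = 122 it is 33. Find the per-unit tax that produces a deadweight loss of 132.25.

46

Demand slope = (45 − 175)/(33 − 7) = −5, so p = 210 − 5q.
Supply slope = (122 − 44)/(33 − 7) = 3, so p = 23 + 3q.
Competitive equilibrium: 210 − 5q = 23 + 3q → q* = 23.375, p* = 93.125.
A tax t gives Δq = t/8 and wedge t, so DWL = t²/16.
t²/16 = 132.25 → t² = 2116 → t = 46.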